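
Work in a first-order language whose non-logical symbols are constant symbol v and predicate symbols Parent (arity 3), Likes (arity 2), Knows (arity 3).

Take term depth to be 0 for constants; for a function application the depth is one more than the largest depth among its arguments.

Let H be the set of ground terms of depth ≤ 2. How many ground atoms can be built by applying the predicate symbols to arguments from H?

First count ground terms of depth ≤ 2.
With no function symbols every ground term is a constant, so there is exactly 1 ground term at every depth bound.
N_0 = 1
N_1 = 1
N_2 = 1
Explicitly: v.
So |H| = 1.
Ground atoms are formed by filling each argument slot of a predicate with a term from H, so an r-ary predicate gives |H|^r atoms:
  Parent: 1^3 = 1;  Likes: 1^2 = 1;  Knows: 1^3 = 1
Total ground atoms: 1 + 1 + 1 = 3.

3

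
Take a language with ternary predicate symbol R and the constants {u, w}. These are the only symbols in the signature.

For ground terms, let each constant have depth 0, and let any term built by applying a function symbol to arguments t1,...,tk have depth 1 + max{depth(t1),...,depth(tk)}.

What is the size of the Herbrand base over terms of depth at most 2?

8

First count ground terms of depth ≤ 2.
With no function symbols every ground term is a constant, so there are exactly 2 ground terms at every depth bound.
N_0 = 2
N_1 = 2
N_2 = 2
So |H| = 2.
For each predicate symbol, the number of ground atoms is |H| raised to its arity; summing:
  R: 2^3 = 8
Total ground atoms: 8.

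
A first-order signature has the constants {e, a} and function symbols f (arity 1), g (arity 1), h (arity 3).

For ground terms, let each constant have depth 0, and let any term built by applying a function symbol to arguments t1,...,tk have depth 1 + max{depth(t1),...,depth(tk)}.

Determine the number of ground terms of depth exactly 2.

2760

Let N_k count ground terms of depth at most k. Each non-constant term of depth ≤ k is some function symbol applied to depth-≤(k−1) arguments, giving N_k = 2 + N_{k-1} + N_{k-1} + N_{k-1}^3.
N_0 = 2
N_1 = 2 + 2 + 2 + 2^3 = 14
N_2 = 2 + 14 + 14 + 14^3 = 2774
Terms of depth exactly 2: N_2 − N_1 = 2774 − 14 = 2760.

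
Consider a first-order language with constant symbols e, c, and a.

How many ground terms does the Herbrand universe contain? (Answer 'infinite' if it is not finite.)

3

There are no function symbols, so every ground term is one of the 3 constants.
The Herbrand universe is {e, c, a}, which is finite with 3 elements.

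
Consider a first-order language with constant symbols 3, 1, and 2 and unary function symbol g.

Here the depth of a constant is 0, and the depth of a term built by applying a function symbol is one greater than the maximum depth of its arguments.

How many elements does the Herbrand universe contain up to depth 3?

Count level by level. With function symbols g/1, the terms of depth ≤ k are the 3 constants together with each function applied to depth-≤(k−1) tuples, so N_k = 3 + N_{k-1}.
N_0 = 3
N_1 = 3 + 3 = 6
N_2 = 3 + 6 = 9
N_3 = 3 + 9 = 12

12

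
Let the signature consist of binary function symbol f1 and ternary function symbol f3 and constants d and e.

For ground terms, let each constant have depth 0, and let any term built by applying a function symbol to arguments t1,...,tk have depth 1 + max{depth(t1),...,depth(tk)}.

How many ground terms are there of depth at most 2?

Let N_k = |{terms of depth ≤ k}|. Then N_0 = 2 and N_k = 2 + N_{k-1}^2 + N_{k-1}^3 for k ≥ 1 (one summand per function symbol, arity giving the exponent).
N_0 = 2
N_1 = 2 + 2^2 + 2^3 = 14
N_2 = 2 + 14^2 + 14^3 = 2942

2942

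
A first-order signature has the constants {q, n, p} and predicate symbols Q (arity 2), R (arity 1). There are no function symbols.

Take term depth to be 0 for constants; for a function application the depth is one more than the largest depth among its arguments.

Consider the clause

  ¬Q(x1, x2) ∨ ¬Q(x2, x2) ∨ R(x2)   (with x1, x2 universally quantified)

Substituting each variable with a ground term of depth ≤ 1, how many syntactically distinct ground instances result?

Ground terms of depth ≤ 1:
  With no function symbols every ground term is a constant, so there are exactly 3 ground terms at every depth bound.
  N_0 = 3
  N_1 = 3
  Explicitly: q, n, p.
So there are 3 ground terms available for substitution.
There are 2 variables to instantiate (x1, x2), each occurring in at least one literal, so different choices give different ground instances.
Number of ground instances = 3^2 = 9.

9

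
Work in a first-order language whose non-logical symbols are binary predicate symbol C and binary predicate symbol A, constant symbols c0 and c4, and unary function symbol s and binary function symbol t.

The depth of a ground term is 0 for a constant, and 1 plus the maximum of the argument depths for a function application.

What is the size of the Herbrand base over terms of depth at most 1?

First count ground terms of depth ≤ 1.
Let N_k = |{terms of depth ≤ k}|. Then N_0 = 2 and N_k = 2 + N_{k-1} + N_{k-1}^2 for k ≥ 1 (one summand per function symbol, arity giving the exponent).
N_0 = 2
N_1 = 2 + 2 + 2^2 = 8
So |H| = 8.
For each predicate symbol, the number of ground atoms is |H| raised to its arity; summing:
  C: 8^2 = 64;  A: 8^2 = 64
Total ground atoms: 64 + 64 = 128.

128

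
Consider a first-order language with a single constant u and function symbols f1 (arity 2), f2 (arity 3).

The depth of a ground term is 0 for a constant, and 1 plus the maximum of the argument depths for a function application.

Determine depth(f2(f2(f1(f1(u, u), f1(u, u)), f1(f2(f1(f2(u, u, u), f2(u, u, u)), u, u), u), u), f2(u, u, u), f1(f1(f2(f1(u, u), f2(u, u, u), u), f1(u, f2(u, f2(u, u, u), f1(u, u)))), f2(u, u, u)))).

depth(f1(u, u)) = 1 + max(0, 0) = 1
depth(f1(f1(u, u), f1(u, u))) = 1 + max(1, 1) = 2
depth(f2(u, u, u)) = 1 + max(0, 0, 0) = 1
depth(f1(f2(u, u, u), f2(u, u, u))) = 1 + max(1, 1) = 2
depth(f2(f1(f2(u, u, u), f2(u, u, u)), u, u)) = 1 + max(2, 0, 0) = 3
depth(f1(f2(f1(f2(u, u, u), f2(u, u, u)), u, u), u)) = 1 + max(3, 0) = 4
depth(f2(f1(f1(u, u), f1(u, u)), f1(f2(f1(f2(u, u, u), f2(u, u, u)), u, u), u), u)) = 1 + max(2, 4, 0) = 5
depth(f2(f1(u, u), f2(u, u, u), u)) = 1 + max(1, 1, 0) = 2
depth(f2(u, f2(u, u, u), f1(u, u))) = 1 + max(0, 1, 1) = 2
depth(f1(u, f2(u, f2(u, u, u), f1(u, u)))) = 1 + max(0, 2) = 3
depth(f1(f2(f1(u, u), f2(u, u, u), u), f1(u, f2(u, f2(u, u, u), f1(u, u))))) = 1 + max(2, 3) = 4
depth(f1(f1(f2(f1(u, u), f2(u, u, u), u), f1(u, f2(u, f2(u, u, u), f1(u, u)))), f2(u, u, u))) = 1 + max(4, 1) = 5
depth(f2(f2(f1(f1(u, u), f1(u, u)), f1(f2(f1(f2(u, u, u), f2(u, u, u)), u, u), u), u), f2(u, u, u), f1(f1(f2(f1(u, u), f2(u, u, u), u), f1(u, f2(u, f2(u, u, u), f1(u, u)))), f2(u, u, u)))) = 1 + max(5, 1, 5) = 6

6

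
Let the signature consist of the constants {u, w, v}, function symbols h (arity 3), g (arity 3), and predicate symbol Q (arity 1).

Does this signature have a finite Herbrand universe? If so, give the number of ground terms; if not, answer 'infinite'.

infinite

The signature has at least one function symbol (h, arity 3) and at least one constant (u).
Iterating h gives infinitely many distinct ground terms: u, h(u, u, u), h(h(u, u, u), h(u, u, u), h(u, u, u)), ...
So the Herbrand universe is infinite.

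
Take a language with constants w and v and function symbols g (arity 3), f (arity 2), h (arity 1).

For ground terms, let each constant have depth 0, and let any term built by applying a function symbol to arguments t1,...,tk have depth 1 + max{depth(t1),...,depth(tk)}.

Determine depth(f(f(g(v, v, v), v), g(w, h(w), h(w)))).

depth(g(v, v, v)) = 1 + max(0, 0, 0) = 1
depth(f(g(v, v, v), v)) = 1 + max(1, 0) = 2
depth(h(w)) = 1 + depth(w) = 1 + 0 = 1
depth(g(w, h(w), h(w))) = 1 + max(0, 1, 1) = 2
depth(f(f(g(v, v, v), v), g(w, h(w), h(w)))) = 1 + max(2, 2) = 3

3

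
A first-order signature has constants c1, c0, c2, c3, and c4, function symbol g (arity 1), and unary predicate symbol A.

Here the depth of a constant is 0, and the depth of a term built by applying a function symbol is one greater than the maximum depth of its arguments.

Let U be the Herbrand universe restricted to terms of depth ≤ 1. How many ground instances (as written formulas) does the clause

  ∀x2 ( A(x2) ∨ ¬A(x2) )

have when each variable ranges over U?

Ground terms of depth ≤ 1:
  Write N_k for the number of ground terms of depth ≤ k. A term of depth ≤ k is either a constant or a function symbol applied to arguments of depth ≤ k−1, so N_k = 5 + N_{k-1}.
  N_0 = 5
  N_1 = 5 + 5 = 10
  Explicitly: c1, c0, c2, c3, c4, g(c1), g(c0), g(c2), g(c3), g(c4).
So there are 10 ground terms available for substitution.
The clause has 1 distinct variable (x2), which appears in the body. In the free term algebra distinct substitutions yield syntactically distinct ground instances.
Number of ground instances = 10.

10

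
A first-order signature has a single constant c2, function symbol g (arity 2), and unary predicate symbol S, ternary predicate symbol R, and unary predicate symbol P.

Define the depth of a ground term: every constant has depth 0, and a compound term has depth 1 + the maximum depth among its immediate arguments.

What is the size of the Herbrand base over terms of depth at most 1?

12

First count ground terms of depth ≤ 1.
Let N_k = |{terms of depth ≤ k}|. Then N_0 = 1 and N_k = 1 + N_{k-1}^2 for k ≥ 1 (one summand per function symbol, arity giving the exponent).
N_0 = 1
N_1 = 1 + 1^2 = 2
Explicitly: c2, g(c2, c2).
So |H| = 2.
For each predicate symbol, the number of ground atoms is |H| raised to its arity; summing:
  S: 2;  R: 2^3 = 8;  P: 2
Total ground atoms: 2 + 8 + 2 = 12.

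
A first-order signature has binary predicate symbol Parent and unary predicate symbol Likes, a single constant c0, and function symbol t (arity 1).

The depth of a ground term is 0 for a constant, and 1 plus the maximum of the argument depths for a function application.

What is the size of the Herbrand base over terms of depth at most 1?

6

First count ground terms of depth ≤ 1.
Let N_k count ground terms of depth at most k. Each non-constant term of depth ≤ k is some function symbol applied to depth-≤(k−1) arguments, giving N_k = 1 + N_{k-1}.
N_0 = 1
N_1 = 1 + 1 = 2
Explicitly: c0, t(c0).
So |H| = 2.
A ground atom is a predicate applied to a tuple of terms from H, so the count is the sum over predicates of |H|^arity:
  Parent: 2^2 = 4;  Likes: 2
Total ground atoms: 4 + 2 = 6.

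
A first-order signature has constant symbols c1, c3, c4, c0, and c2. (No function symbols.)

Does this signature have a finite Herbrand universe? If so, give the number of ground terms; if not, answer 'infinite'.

5

There are no function symbols, so every ground term is one of the 5 constants.
The Herbrand universe is {c1, c3, c4, c0, c2}, which is finite with 5 elements.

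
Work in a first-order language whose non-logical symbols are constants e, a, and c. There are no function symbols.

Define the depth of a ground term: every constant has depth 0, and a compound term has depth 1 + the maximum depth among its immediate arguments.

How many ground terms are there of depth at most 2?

3

With no function symbols every ground term is a constant, so there are exactly 3 ground terms at every depth bound.
N_0 = 3
N_1 = 3
N_2 = 3
Explicitly: e, a, c.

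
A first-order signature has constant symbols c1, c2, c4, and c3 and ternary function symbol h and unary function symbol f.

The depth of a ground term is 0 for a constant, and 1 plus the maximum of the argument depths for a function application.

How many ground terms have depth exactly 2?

If N_k denotes the number of depth-≤k ground terms, the 4 constants give N_0 = 4, and each function symbol of arity r contributes N_{k-1}^r new terms at level k: N_k = 4 + N_{k-1}^3 + N_{k-1}.
N_0 = 4
N_1 = 4 + 4^3 + 4 = 72
N_2 = 4 + 72^3 + 72 = 373324
Terms of depth exactly 2: N_2 − N_1 = 373324 − 72 = 373252.

373252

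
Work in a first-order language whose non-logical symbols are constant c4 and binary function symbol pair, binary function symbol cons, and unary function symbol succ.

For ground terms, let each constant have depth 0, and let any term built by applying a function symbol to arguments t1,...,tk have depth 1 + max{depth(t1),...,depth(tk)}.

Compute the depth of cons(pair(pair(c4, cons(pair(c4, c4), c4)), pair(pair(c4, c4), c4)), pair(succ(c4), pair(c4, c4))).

depth(pair(c4, c4)) = 1 + max(0, 0) = 1
depth(cons(pair(c4, c4), c4)) = 1 + max(1, 0) = 2
depth(pair(c4, cons(pair(c4, c4), c4))) = 1 + max(0, 2) = 3
depth(pair(pair(c4, c4), c4)) = 1 + max(1, 0) = 2
depth(pair(pair(c4, cons(pair(c4, c4), c4)), pair(pair(c4, c4), c4))) = 1 + max(3, 2) = 4
depth(succ(c4)) = 1 + depth(c4) = 1 + 0 = 1
depth(pair(succ(c4), pair(c4, c4))) = 1 + max(1, 1) = 2
depth(cons(pair(pair(c4, cons(pair(c4, c4), c4)), pair(pair(c4, c4), c4)), pair(succ(c4), pair(c4, c4)))) = 1 + max(4, 2) = 5

5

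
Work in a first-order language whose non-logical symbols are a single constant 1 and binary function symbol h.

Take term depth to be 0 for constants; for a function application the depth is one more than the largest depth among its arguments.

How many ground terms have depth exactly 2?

Let N_k count ground terms of depth at most k. Each non-constant term of depth ≤ k is some function symbol applied to depth-≤(k−1) arguments, giving N_k = 1 + N_{k-1}^2.
N_0 = 1
N_1 = 1 + 1^2 = 2
N_2 = 1 + 2^2 = 5
Terms of depth exactly 2: N_2 − N_1 = 5 − 2 = 3.

3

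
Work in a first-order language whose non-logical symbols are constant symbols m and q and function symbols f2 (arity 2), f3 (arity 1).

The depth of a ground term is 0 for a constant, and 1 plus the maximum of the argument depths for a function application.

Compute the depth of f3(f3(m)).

depth(f3(m)) = 1 + depth(m) = 1 + 0 = 1
depth(f3(f3(m))) = 1 + depth(f3(m)) = 1 + 1 = 2

2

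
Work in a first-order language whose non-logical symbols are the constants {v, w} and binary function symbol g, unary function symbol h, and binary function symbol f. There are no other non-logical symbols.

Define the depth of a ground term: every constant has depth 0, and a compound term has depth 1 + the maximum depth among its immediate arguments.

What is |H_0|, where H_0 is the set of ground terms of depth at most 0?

2

Write N_k for the number of ground terms of depth ≤ k. A term of depth ≤ k is either a constant or a function symbol applied to arguments of depth ≤ k−1, so N_k = 2 + N_{k-1}^2 + N_{k-1} + N_{k-1}^2.
N_0 = 2
Explicitly: v, w.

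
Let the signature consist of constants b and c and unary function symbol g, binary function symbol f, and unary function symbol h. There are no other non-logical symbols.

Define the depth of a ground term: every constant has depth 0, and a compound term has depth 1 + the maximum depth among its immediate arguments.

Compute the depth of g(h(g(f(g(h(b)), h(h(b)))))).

6

depth(h(b)) = 1 + depth(b) = 1 + 0 = 1
depth(g(h(b))) = 1 + depth(h(b)) = 1 + 1 = 2
depth(h(h(b))) = 1 + depth(h(b)) = 1 + 1 = 2
depth(f(g(h(b)), h(h(b)))) = 1 + max(2, 2) = 3
depth(g(f(g(h(b)), h(h(b))))) = 1 + depth(f(g(h(b)), h(h(b)))) = 1 + 3 = 4
depth(h(g(f(g(h(b)), h(h(b)))))) = 1 + depth(g(f(g(h(b)), h(h(b))))) = 1 + 4 = 5
depth(g(h(g(f(g(h(b)), h(h(b))))))) = 1 + depth(h(g(f(g(h(b)), h(h(b)))))) = 1 + 5 = 6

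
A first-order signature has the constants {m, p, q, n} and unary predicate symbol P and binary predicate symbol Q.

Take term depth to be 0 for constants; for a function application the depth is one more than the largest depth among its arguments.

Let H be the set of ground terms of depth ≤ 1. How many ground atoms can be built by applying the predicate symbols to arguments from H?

First count ground terms of depth ≤ 1.
With no function symbols every ground term is a constant, so there are exactly 4 ground terms at every depth bound.
N_0 = 4
N_1 = 4
Explicitly: m, p, q, n.
So |H| = 4.
A ground atom is a predicate applied to a tuple of terms from H, so the count is the sum over predicates of |H|^arity:
  P: 4;  Q: 4^2 = 16
Total ground atoms: 4 + 16 = 20.

20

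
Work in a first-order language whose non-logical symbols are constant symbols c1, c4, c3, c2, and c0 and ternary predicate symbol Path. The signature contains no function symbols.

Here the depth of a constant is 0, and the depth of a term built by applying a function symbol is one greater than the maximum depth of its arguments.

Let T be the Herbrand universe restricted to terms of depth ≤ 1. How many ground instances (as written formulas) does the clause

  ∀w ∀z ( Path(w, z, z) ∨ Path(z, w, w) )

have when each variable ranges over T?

25

Ground terms of depth ≤ 1:
  With no function symbols every ground term is a constant, so there are exactly 5 ground terms at every depth bound.
  N_0 = 5
  N_1 = 5
So there are 5 ground terms available for substitution.
The body mentions every one of the 2 quantified variables; since ground terms form a free algebra, no two substitutions collapse to the same formula.
Number of ground instances = 5^2 = 25.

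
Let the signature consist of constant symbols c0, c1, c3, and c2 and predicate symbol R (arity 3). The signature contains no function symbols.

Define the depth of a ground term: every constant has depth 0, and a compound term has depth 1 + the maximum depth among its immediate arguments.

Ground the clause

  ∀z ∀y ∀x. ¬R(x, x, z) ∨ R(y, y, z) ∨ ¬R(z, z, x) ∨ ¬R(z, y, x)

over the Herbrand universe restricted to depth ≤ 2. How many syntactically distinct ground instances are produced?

64

Ground terms of depth ≤ 2:
  With no function symbols every ground term is a constant, so there are exactly 4 ground terms at every depth bound.
  N_0 = 4
  N_1 = 4
  N_2 = 4
So there are 4 ground terms available for substitution.
The body mentions every one of the 3 quantified variables; since ground terms form a free algebra, no two substitutions collapse to the same formula.
Number of ground instances = 4^3 = 64.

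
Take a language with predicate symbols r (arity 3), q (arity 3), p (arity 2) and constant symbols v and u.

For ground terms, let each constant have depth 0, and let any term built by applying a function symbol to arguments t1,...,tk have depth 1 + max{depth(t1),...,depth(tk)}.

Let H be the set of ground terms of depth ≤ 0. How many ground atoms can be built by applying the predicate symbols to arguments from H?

First count ground terms of depth ≤ 0.
With no function symbols every ground term is a constant, so there are exactly 2 ground terms at every depth bound.
N_0 = 2
So |H| = 2.
Each predicate of arity r yields |H|^r ground atoms (one per choice of an r-tuple from H):
  r: 2^3 = 8;  q: 2^3 = 8;  p: 2^2 = 4
Total ground atoms: 8 + 8 + 4 = 20.

20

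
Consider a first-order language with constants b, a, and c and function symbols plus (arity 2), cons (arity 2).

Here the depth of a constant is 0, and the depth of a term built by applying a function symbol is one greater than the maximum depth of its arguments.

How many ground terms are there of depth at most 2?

Let N_k count ground terms of depth at most k. Each non-constant term of depth ≤ k is some function symbol applied to depth-≤(k−1) arguments, giving N_k = 3 + N_{k-1}^2 + N_{k-1}^2.
N_0 = 3
N_1 = 3 + 3^2 + 3^2 = 21
N_2 = 3 + 21^2 + 21^2 = 885

885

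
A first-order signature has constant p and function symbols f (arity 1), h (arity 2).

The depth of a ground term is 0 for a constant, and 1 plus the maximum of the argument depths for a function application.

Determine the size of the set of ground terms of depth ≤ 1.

3

Write N_k for the number of ground terms of depth ≤ k. A term of depth ≤ k is either a constant or a function symbol applied to arguments of depth ≤ k−1, so N_k = 1 + N_{k-1} + N_{k-1}^2.
N_0 = 1
N_1 = 1 + 1 + 1^2 = 3
Explicitly: p, f(p), h(p, p).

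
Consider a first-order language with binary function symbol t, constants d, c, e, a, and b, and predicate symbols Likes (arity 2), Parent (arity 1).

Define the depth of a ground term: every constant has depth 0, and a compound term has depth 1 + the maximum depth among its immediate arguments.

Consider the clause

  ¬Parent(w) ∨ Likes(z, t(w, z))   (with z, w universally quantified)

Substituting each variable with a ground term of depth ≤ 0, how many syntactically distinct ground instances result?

25

Ground terms of depth ≤ 0:
  Write N_k for the number of ground terms of depth ≤ k. A term of depth ≤ k is either a constant or a function symbol applied to arguments of depth ≤ k−1, so N_k = 5 + N_{k-1}^2.
  N_0 = 5
  Explicitly: d, c, e, a, b.
So there are 5 ground terms available for substitution.
The body mentions every one of the 2 quantified variables; since ground terms form a free algebra, no two substitutions collapse to the same formula.
Number of ground instances = 5^2 = 25.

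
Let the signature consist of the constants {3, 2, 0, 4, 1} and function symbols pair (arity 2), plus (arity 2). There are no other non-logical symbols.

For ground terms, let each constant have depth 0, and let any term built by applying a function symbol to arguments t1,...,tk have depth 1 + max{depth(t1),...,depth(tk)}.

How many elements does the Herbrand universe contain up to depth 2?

6055

If N_k denotes the number of depth-≤k ground terms, the 5 constants give N_0 = 5, and each function symbol of arity r contributes N_{k-1}^r new terms at level k: N_k = 5 + N_{k-1}^2 + N_{k-1}^2.
N_0 = 5
N_1 = 5 + 5^2 + 5^2 = 55
N_2 = 5 + 55^2 + 55^2 = 6055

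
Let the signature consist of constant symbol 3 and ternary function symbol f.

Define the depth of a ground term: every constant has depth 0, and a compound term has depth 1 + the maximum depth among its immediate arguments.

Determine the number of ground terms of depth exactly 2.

7

If N_k denotes the number of depth-≤k ground terms, the 1 constant gives N_0 = 1, and each function symbol of arity r contributes N_{k-1}^r new terms at level k: N_k = 1 + N_{k-1}^3.
N_0 = 1
N_1 = 1 + 1^3 = 2
N_2 = 1 + 2^3 = 9
Terms of depth exactly 2: N_2 − N_1 = 9 − 2 = 7.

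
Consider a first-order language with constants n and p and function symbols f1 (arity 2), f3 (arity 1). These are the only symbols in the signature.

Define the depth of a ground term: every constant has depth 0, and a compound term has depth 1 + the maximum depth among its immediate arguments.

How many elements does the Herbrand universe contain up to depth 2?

74

If N_k denotes the number of depth-≤k ground terms, the 2 constants give N_0 = 2, and each function symbol of arity r contributes N_{k-1}^r new terms at level k: N_k = 2 + N_{k-1}^2 + N_{k-1}.
N_0 = 2
N_1 = 2 + 2^2 + 2 = 8
N_2 = 2 + 8^2 + 8 = 74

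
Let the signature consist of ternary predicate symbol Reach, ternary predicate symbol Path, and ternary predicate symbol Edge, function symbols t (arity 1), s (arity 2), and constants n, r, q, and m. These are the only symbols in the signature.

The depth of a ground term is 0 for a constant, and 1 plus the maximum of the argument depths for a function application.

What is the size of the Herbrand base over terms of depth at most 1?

41472

First count ground terms of depth ≤ 1.
Let N_k = |{terms of depth ≤ k}|. Then N_0 = 4 and N_k = 4 + N_{k-1} + N_{k-1}^2 for k ≥ 1 (one summand per function symbol, arity giving the exponent).
N_0 = 4
N_1 = 4 + 4 + 4^2 = 24
So |H| = 24.
Ground atoms are formed by filling each argument slot of a predicate with a term from H, so an r-ary predicate gives |H|^r atoms:
  Reach: 24^3 = 13824;  Path: 24^3 = 13824;  Edge: 24^3 = 13824
Total ground atoms: 13824 + 13824 + 13824 = 41472.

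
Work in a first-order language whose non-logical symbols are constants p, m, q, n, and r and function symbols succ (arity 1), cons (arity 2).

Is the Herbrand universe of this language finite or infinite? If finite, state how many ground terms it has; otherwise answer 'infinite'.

The signature has at least one function symbol (succ, arity 1) and at least one constant (p).
Iterating succ gives infinitely many distinct ground terms: p, succ(p), succ(succ(p)), ...
So the Herbrand universe is infinite.

infinite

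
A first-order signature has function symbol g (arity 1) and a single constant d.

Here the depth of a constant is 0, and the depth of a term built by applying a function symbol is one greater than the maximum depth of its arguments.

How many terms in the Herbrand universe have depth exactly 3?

1

Count level by level. With function symbols g/1, the terms of depth ≤ k are the 1 constant together with each function applied to depth-≤(k−1) tuples, so N_k = 1 + N_{k-1}.
N_0 = 1
N_1 = 1 + 1 = 2
N_2 = 1 + 2 = 3
N_3 = 1 + 3 = 4
Terms of depth exactly 3: N_3 − N_2 = 4 − 3 = 1.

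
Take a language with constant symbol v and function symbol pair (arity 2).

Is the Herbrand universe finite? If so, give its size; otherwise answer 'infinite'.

infinite

The signature has at least one function symbol (pair, arity 2) and at least one constant (v).
Iterating pair gives infinitely many distinct ground terms: v, pair(v, v), pair(pair(v, v), pair(v, v)), ...
So the Herbrand universe is infinite.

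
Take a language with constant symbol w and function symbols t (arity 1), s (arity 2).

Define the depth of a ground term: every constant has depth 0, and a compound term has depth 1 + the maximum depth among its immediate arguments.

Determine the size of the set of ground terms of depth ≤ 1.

3

Write N_k for the number of ground terms of depth ≤ k. A term of depth ≤ k is either a constant or a function symbol applied to arguments of depth ≤ k−1, so N_k = 1 + N_{k-1} + N_{k-1}^2.
N_0 = 1
N_1 = 1 + 1 + 1^2 = 3
Explicitly: w, t(w), s(w, w).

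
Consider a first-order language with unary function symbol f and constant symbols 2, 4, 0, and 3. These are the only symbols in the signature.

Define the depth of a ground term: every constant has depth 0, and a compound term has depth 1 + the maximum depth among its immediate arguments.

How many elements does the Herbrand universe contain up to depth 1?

8

Count level by level. With function symbols f/1, the terms of depth ≤ k are the 4 constants together with each function applied to depth-≤(k−1) tuples, so N_k = 4 + N_{k-1}.
N_0 = 4
N_1 = 4 + 4 = 8
Explicitly: 2, 4, 0, 3, f(2), f(4), f(0), f(3).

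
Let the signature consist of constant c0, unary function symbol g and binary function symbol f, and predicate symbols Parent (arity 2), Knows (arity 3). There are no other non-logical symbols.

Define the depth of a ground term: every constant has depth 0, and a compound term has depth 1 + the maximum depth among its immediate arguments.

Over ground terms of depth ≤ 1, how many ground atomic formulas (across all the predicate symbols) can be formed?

First count ground terms of depth ≤ 1.
Let N_k count ground terms of depth at most k. Each non-constant term of depth ≤ k is some function symbol applied to depth-≤(k−1) arguments, giving N_k = 1 + N_{k-1} + N_{k-1}^2.
N_0 = 1
N_1 = 1 + 1 + 1^2 = 3
Explicitly: c0, g(c0), f(c0, c0).
So |H| = 3.
A ground atom is a predicate applied to a tuple of terms from H, so the count is the sum over predicates of |H|^arity:
  Parent: 3^2 = 9;  Knows: 3^3 = 27
Total ground atoms: 9 + 27 = 36.

36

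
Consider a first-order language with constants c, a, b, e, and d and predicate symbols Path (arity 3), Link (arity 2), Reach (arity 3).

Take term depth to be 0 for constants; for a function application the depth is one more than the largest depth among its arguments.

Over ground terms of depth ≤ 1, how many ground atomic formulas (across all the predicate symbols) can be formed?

275

First count ground terms of depth ≤ 1.
With no function symbols every ground term is a constant, so there are exactly 5 ground terms at every depth bound.
N_0 = 5
N_1 = 5
So |H| = 5.
Each predicate of arity r yields |H|^r ground atoms (one per choice of an r-tuple from H):
  Path: 5^3 = 125;  Link: 5^2 = 25;  Reach: 5^3 = 125
Total ground atoms: 125 + 25 + 125 = 275.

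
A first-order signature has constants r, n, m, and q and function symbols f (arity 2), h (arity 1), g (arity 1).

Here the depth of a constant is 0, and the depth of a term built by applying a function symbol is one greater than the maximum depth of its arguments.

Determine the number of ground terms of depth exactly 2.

Let N_k count ground terms of depth at most k. Each non-constant term of depth ≤ k is some function symbol applied to depth-≤(k−1) arguments, giving N_k = 4 + N_{k-1}^2 + N_{k-1} + N_{k-1}.
N_0 = 4
N_1 = 4 + 4^2 + 4 + 4 = 28
N_2 = 4 + 28^2 + 28 + 28 = 844
Terms of depth exactly 2: N_2 − N_1 = 844 − 28 = 816.

816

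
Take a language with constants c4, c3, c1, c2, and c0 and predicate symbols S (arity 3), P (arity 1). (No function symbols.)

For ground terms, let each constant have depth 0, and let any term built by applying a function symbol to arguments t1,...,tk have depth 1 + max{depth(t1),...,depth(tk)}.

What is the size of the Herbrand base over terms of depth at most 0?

130

First count ground terms of depth ≤ 0.
With no function symbols every ground term is a constant, so there are exactly 5 ground terms at every depth bound.
N_0 = 5
Explicitly: c4, c3, c1, c2, c0.
So |H| = 5.
Ground atoms are formed by filling each argument slot of a predicate with a term from H, so an r-ary predicate gives |H|^r atoms:
  S: 5^3 = 125;  P: 5
Total ground atoms: 125 + 5 = 130.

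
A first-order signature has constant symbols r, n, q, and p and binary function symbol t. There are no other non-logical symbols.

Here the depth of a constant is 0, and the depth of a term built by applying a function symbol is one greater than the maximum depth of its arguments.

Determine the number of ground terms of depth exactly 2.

Count level by level. With function symbols t/2, the terms of depth ≤ k are the 4 constants together with each function applied to depth-≤(k−1) tuples, so N_k = 4 + N_{k-1}^2.
N_0 = 4
N_1 = 4 + 4^2 = 20
N_2 = 4 + 20^2 = 404
Terms of depth exactly 2: N_2 − N_1 = 404 − 20 = 384.

384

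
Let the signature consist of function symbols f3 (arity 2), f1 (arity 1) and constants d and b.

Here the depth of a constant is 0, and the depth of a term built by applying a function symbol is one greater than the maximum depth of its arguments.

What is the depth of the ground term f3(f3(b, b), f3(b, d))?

2

depth(f3(b, b)) = 1 + max(0, 0) = 1
depth(f3(b, d)) = 1 + max(0, 0) = 1
depth(f3(f3(b, b), f3(b, d))) = 1 + max(1, 1) = 2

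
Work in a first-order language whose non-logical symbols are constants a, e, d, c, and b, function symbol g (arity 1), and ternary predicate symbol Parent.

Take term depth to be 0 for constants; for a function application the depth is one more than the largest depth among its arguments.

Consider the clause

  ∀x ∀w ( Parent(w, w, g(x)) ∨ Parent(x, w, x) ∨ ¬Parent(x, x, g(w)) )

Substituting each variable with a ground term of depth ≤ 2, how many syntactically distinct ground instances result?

Ground terms of depth ≤ 2:
  If N_k denotes the number of depth-≤k ground terms, the 5 constants give N_0 = 5, and each function symbol of arity r contributes N_{k-1}^r new terms at level k: N_k = 5 + N_{k-1}.
  N_0 = 5
  N_1 = 5 + 5 = 10
  N_2 = 5 + 10 = 15
So there are 15 ground terms available for substitution.
The clause has 2 distinct variables (x, w), each appearing in the body. In the free term algebra distinct substitutions yield syntactically distinct ground instances.
Number of ground instances = 15^2 = 225.

225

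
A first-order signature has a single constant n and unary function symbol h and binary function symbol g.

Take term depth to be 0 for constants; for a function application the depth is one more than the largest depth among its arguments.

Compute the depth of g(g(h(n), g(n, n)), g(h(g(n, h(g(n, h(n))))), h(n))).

7

depth(h(n)) = 1 + depth(n) = 1 + 0 = 1
depth(g(n, n)) = 1 + max(0, 0) = 1
depth(g(h(n), g(n, n))) = 1 + max(1, 1) = 2
depth(g(n, h(n))) = 1 + max(0, 1) = 2
depth(h(g(n, h(n)))) = 1 + depth(g(n, h(n))) = 1 + 2 = 3
depth(g(n, h(g(n, h(n))))) = 1 + max(0, 3) = 4
depth(h(g(n, h(g(n, h(n)))))) = 1 + depth(g(n, h(g(n, h(n))))) = 1 + 4 = 5
depth(g(h(g(n, h(g(n, h(n))))), h(n))) = 1 + max(5, 1) = 6
depth(g(g(h(n), g(n, n)), g(h(g(n, h(g(n, h(n))))), h(n)))) = 1 + max(2, 6) = 7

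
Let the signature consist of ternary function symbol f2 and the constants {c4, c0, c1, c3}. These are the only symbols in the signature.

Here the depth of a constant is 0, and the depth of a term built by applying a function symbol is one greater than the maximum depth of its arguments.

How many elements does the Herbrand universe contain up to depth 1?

Let N_k count ground terms of depth at most k. Each non-constant term of depth ≤ k is some function symbol applied to depth-≤(k−1) arguments, giving N_k = 4 + N_{k-1}^3.
N_0 = 4
N_1 = 4 + 4^3 = 68

68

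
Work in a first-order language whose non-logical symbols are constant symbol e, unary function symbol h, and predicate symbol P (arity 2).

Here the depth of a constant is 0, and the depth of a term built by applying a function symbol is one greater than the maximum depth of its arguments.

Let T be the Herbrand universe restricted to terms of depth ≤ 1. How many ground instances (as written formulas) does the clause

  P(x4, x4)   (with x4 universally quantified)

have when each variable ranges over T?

2

Ground terms of depth ≤ 1:
  Let N_k = |{terms of depth ≤ k}|. Then N_0 = 1 and N_k = 1 + N_{k-1} for k ≥ 1 (one summand per function symbol, arity giving the exponent).
  N_0 = 1
  N_1 = 1 + 1 = 2
So there are 2 ground terms available for substitution.
There is 1 variable to instantiate (x4),  occurring in at least one literal, so different choices give different ground instances.
Number of ground instances = 2.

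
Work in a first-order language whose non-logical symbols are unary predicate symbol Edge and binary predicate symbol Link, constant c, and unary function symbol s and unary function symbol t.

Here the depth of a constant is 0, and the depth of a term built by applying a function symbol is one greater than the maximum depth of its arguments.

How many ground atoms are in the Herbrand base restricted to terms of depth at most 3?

240

First count ground terms of depth ≤ 3.
Let N_k count ground terms of depth at most k. Each non-constant term of depth ≤ k is some function symbol applied to depth-≤(k−1) arguments, giving N_k = 1 + N_{k-1} + N_{k-1}.
N_0 = 1
N_1 = 1 + 1 + 1 = 3
N_2 = 1 + 3 + 3 = 7
N_3 = 1 + 7 + 7 = 15
So |H| = 15.
Ground atoms are formed by filling each argument slot of a predicate with a term from H, so an r-ary predicate gives |H|^r atoms:
  Edge: 15;  Link: 15^2 = 225
Total ground atoms: 15 + 225 = 240.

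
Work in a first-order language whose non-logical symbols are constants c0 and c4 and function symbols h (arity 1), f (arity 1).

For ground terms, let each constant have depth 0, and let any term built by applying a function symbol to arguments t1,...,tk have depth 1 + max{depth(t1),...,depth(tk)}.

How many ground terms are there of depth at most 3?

Let N_k = |{terms of depth ≤ k}|. Then N_0 = 2 and N_k = 2 + N_{k-1} + N_{k-1} for k ≥ 1 (one summand per function symbol, arity giving the exponent).
N_0 = 2
N_1 = 2 + 2 + 2 = 6
N_2 = 2 + 6 + 6 = 14
N_3 = 2 + 14 + 14 = 30

30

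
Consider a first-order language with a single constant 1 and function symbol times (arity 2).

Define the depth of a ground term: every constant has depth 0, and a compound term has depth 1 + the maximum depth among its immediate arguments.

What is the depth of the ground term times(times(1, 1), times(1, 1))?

depth(times(1, 1)) = 1 + max(0, 0) = 1
depth(times(times(1, 1), times(1, 1))) = 1 + max(1, 1) = 2

2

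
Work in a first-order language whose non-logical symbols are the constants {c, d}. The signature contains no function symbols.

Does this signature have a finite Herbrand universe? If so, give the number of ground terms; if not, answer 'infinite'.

2

There are no function symbols, so every ground term is one of the 2 constants.
The Herbrand universe is {c, d}, which is finite with 2 elements.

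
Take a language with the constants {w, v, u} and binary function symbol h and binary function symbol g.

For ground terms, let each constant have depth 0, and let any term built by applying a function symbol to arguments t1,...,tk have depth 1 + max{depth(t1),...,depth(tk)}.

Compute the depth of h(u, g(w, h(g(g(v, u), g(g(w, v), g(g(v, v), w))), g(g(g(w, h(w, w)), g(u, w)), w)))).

depth(g(v, u)) = 1 + max(0, 0) = 1
depth(g(w, v)) = 1 + max(0, 0) = 1
depth(g(v, v)) = 1 + max(0, 0) = 1
depth(g(g(v, v), w)) = 1 + max(1, 0) = 2
depth(g(g(w, v), g(g(v, v), w))) = 1 + max(1, 2) = 3
depth(g(g(v, u), g(g(w, v), g(g(v, v), w)))) = 1 + max(1, 3) = 4
depth(h(w, w)) = 1 + max(0, 0) = 1
depth(g(w, h(w, w))) = 1 + max(0, 1) = 2
depth(g(u, w)) = 1 + max(0, 0) = 1
depth(g(g(w, h(w, w)), g(u, w))) = 1 + max(2, 1) = 3
depth(g(g(g(w, h(w, w)), g(u, w)), w)) = 1 + max(3, 0) = 4
depth(h(g(g(v, u), g(g(w, v), g(g(v, v), w))), g(g(g(w, h(w, w)), g(u, w)), w))) = 1 + max(4, 4) = 5
depth(g(w, h(g(g(v, u), g(g(w, v), g(g(v, v), w))), g(g(g(w, h(w, w)), g(u, w)), w)))) = 1 + max(0, 5) = 6
depth(h(u, g(w, h(g(g(v, u), g(g(w, v), g(g(v, v), w))), g(g(g(w, h(w, w)), g(u, w)), w))))) = 1 + max(0, 6) = 7

7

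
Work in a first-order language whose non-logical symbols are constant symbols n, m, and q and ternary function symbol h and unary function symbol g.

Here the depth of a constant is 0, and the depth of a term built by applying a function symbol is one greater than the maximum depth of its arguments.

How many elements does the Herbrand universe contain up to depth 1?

33

Let N_k count ground terms of depth at most k. Each non-constant term of depth ≤ k is some function symbol applied to depth-≤(k−1) arguments, giving N_k = 3 + N_{k-1}^3 + N_{k-1}.
N_0 = 3
N_1 = 3 + 3^3 + 3 = 33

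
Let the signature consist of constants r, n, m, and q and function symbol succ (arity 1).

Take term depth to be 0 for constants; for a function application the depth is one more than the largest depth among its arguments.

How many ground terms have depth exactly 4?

Count level by level. With function symbols succ/1, the terms of depth ≤ k are the 4 constants together with each function applied to depth-≤(k−1) tuples, so N_k = 4 + N_{k-1}.
N_0 = 4
N_1 = 4 + 4 = 8
N_2 = 4 + 8 = 12
N_3 = 4 + 12 = 16
N_4 = 4 + 16 = 20
Terms of depth exactly 4: N_4 − N_3 = 20 − 16 = 4.

4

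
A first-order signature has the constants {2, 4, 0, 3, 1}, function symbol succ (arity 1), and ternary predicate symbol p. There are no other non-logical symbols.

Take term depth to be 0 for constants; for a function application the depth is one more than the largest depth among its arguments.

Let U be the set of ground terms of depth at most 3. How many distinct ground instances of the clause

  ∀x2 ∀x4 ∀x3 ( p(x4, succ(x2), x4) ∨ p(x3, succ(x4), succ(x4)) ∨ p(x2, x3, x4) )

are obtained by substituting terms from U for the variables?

8000

Ground terms of depth ≤ 3:
  If N_k denotes the number of depth-≤k ground terms, the 5 constants give N_0 = 5, and each function symbol of arity r contributes N_{k-1}^r new terms at level k: N_k = 5 + N_{k-1}.
  N_0 = 5
  N_1 = 5 + 5 = 10
  N_2 = 5 + 10 = 15
  N_3 = 5 + 15 = 20
So there are 20 ground terms available for substitution.
Each of x2, x4, x3 ranges independently over the available ground terms, and distinct assignments produce distinct instances.
Number of ground instances = 20^3 = 8000.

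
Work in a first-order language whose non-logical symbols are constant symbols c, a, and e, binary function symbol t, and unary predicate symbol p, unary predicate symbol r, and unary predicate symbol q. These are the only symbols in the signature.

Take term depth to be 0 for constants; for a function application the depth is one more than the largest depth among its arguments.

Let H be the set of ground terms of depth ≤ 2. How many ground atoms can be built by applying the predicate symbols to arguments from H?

441

First count ground terms of depth ≤ 2.
Let N_k count ground terms of depth at most k. Each non-constant term of depth ≤ k is some function symbol applied to depth-≤(k−1) arguments, giving N_k = 3 + N_{k-1}^2.
N_0 = 3
N_1 = 3 + 3^2 = 12
N_2 = 3 + 12^2 = 147
So |H| = 147.
Ground atoms are formed by filling each argument slot of a predicate with a term from H, so an r-ary predicate gives |H|^r atoms:
  p: 147;  r: 147;  q: 147
Total ground atoms: 147 + 147 + 147 = 441.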